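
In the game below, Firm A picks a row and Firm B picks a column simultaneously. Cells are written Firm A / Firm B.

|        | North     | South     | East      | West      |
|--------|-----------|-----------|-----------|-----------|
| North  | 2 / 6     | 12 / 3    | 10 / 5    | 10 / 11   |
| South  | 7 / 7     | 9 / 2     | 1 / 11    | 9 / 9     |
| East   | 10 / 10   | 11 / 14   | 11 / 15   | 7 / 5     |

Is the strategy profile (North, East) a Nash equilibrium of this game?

Holding Firm B at East: Firm A gets 10 from North but could get 11 by switching to East. Firm A has a profitable deviation.

No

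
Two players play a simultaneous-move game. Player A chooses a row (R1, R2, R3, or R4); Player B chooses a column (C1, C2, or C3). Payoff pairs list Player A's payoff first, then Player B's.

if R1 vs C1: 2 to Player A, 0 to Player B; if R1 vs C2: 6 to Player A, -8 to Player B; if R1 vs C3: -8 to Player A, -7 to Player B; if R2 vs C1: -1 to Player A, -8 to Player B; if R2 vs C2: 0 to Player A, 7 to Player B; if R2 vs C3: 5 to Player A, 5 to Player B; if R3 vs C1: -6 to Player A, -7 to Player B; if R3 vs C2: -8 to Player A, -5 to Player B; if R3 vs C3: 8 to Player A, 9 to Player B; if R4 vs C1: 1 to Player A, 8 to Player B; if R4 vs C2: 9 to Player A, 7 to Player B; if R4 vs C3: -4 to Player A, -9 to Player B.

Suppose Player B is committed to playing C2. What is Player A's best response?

R4

With Player B fixed at C2, Player A's payoffs are: R1 → 6, R2 → 0, R3 → -8, R4 → 9.
The maximum is 9, achieved by R4.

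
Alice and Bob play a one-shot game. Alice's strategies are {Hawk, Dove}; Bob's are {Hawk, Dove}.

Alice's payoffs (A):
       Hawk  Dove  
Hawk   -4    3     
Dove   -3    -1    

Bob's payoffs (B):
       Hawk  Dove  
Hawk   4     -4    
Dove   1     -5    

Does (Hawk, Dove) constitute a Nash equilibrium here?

No

Holding Bob at Dove: Alice gets 3 from Hawk, versus -1 from Dove. No profitable deviation for Alice.
Holding Alice at Hawk: Bob gets -4 from Dove but could get 4 by switching to Hawk. Bob has a profitable deviation.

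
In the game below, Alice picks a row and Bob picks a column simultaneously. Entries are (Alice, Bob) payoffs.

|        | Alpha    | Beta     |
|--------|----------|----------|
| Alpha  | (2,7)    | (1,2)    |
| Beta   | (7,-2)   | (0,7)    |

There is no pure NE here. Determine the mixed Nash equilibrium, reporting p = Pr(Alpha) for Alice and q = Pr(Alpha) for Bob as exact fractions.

Each player's mixing probability is pinned down by making the *other* player indifferent.
Bob indifferent between Alpha and Beta: p·7 + (1−p)·(-2) = p·2 + (1−p)·7 ⟹ (-2) + 9p = 7 + (-5)p ⟹ p = 9/14.
Alice indifferent between Alpha and Beta: q·2 + (1−q)·1 = q·7 + (1−q)·0 ⟹ 1 + 1q = 0 + 7q ⟹ q = 1/6.

p = 9/14, q = 1/6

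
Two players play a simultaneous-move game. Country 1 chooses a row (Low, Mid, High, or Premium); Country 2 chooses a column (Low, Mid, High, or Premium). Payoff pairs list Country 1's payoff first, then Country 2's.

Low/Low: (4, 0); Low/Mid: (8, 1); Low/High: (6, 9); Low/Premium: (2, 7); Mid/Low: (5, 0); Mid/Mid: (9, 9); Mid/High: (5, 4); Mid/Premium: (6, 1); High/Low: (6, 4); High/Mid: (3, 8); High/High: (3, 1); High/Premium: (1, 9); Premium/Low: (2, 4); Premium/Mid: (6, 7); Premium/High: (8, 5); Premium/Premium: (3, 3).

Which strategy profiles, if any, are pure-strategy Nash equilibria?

Check mutual best responses: a cell is a NE iff neither player can gain by unilaterally deviating.
Country 1's best responses — vs Low: High (payoff 6); vs Mid: Mid (payoff 9); vs High: Premium (payoff 8); vs Premium: Mid (payoff 6).
Country 2's best responses — vs Low: High (payoff 9); vs Mid: Mid (payoff 9); vs High: Premium (payoff 9); vs Premium: Mid (payoff 7).
The only mutual best response is (Mid, Mid); neither player gains by switching there.

(Mid, Mid)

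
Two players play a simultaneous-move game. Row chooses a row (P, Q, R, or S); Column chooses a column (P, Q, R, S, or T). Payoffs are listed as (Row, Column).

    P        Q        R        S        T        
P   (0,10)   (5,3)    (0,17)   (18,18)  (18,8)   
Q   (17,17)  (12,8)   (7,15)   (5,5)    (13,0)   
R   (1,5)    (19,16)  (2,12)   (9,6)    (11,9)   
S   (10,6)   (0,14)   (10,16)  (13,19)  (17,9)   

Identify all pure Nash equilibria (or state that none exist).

(P, S), (Q, P), and (R, Q)

Check mutual best responses: a cell is a NE iff neither player can gain by unilaterally deviating.
Row's best responses — vs P: Q (payoff 17); vs Q: R (payoff 19); vs R: S (payoff 10); vs S: P (payoff 18); vs T: P (payoff 18).
Column's best responses — vs P: S (payoff 18); vs Q: P (payoff 17); vs R: Q (payoff 16); vs S: S (payoff 19).
Mutual best responses occur at (P, S), (Q, P), and (R, Q); at each, neither player gains by switching.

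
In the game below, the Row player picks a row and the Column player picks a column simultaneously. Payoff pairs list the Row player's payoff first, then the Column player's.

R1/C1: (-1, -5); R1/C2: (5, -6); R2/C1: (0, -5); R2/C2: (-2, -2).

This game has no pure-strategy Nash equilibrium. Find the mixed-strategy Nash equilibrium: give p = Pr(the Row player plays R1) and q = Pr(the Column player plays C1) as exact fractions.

p = 3/4, q = 7/8

Each player's mixing probability is pinned down by making the *other* player indifferent.
The Column player indifferent between C1 and C2: p·(-5) + (1−p)·(-5) = p·(-6) + (1−p)·(-2) ⟹ (-5) + 0p = (-2) + (-4)p ⟹ p = 3/4.
The Row player indifferent between R1 and R2: q·(-1) + (1−q)·5 = q·0 + (1−q)·(-2) ⟹ 5 + (-6)q = (-2) + 2q ⟹ q = 7/8.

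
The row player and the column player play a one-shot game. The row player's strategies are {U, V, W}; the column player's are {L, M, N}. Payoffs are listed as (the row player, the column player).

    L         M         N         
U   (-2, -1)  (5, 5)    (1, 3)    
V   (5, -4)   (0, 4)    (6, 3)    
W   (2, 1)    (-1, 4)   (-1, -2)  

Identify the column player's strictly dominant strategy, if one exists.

M

Check whether one of the column player's strategies beats all alternatives regardless of what the opponent does.
M strictly dominates: vs U: 5 > each of {-1, 3}; vs V: 4 > each of {-4, 3}; vs W: 4 > each of {1, -2}.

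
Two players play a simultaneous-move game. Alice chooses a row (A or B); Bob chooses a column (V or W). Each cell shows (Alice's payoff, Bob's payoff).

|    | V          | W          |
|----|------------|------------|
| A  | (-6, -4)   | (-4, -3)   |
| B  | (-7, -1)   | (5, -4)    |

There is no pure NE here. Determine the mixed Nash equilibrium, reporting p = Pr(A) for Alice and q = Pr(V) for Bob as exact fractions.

p = 3/4, q = 9/10

Each player's mixing probability is pinned down by making the *other* player indifferent.
Bob indifferent between V and W: p·(-4) + (1−p)·(-1) = p·(-3) + (1−p)·(-4) ⟹ (-1) + (-3)p = (-4) + 1p ⟹ p = 3/4.
Alice indifferent between A and B: q·(-6) + (1−q)·(-4) = q·(-7) + (1−q)·5 ⟹ (-4) + (-2)q = 5 + (-12)q ⟹ q = 9/10.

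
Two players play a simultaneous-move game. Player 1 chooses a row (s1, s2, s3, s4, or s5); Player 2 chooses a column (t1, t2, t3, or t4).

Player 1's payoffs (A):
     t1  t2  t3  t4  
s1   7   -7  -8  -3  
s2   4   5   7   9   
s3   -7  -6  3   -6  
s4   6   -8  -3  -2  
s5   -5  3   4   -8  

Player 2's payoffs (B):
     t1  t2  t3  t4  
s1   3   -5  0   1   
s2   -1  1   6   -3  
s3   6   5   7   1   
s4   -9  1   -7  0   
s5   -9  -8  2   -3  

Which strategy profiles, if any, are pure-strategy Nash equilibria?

A profile is a Nash equilibrium when each player is best-responding to the other.
Player 1's best responses — vs t1: s1 (payoff 7); vs t2: s2 (payoff 5); vs t3: s2 (payoff 7); vs t4: s2 (payoff 9).
Player 2's best responses — vs s1: t1 (payoff 3); vs s2: t3 (payoff 6); vs s3: t3 (payoff 7); vs s4: t2 (payoff 1); vs s5: t3 (payoff 2).
Mutual best responses occur at (s1, t1) and (s2, t3); at each, neither player gains by switching.

(s1, t1) and (s2, t3)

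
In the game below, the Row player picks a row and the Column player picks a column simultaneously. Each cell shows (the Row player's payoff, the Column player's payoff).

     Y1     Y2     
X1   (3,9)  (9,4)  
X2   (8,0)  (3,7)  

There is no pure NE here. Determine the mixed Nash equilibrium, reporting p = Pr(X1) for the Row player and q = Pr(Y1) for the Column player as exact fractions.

In a mixed NE each player is indifferent between their pure strategies, so the opponent's mix sets the indifference.
The Column player indifferent between Y1 and Y2: p·9 + (1−p)·0 = p·4 + (1−p)·7 ⟹ 0 + 9p = 7 + (-3)p ⟹ p = 7/12.
The Row player indifferent between X1 and X2: q·3 + (1−q)·9 = q·8 + (1−q)·3 ⟹ 9 + (-6)q = 3 + 5q ⟹ q = 6/11.

p = 7/12, q = 6/11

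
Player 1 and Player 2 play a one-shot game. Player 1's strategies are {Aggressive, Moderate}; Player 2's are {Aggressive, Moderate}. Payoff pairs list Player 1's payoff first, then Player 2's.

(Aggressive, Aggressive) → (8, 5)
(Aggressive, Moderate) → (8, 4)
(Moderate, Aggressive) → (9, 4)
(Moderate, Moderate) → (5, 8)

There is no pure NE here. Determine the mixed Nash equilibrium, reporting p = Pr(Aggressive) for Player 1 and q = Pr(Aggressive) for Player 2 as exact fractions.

p = 4/5, q = 3/4

In a mixed NE each player is indifferent between their pure strategies, so the opponent's mix sets the indifference.
Player 2 indifferent between Aggressive and Moderate: p·5 + (1−p)·4 = p·4 + (1−p)·8 ⟹ 4 + 1p = 8 + (-4)p ⟹ p = 4/5.
Player 1 indifferent between Aggressive and Moderate: q·8 + (1−q)·8 = q·9 + (1−q)·5 ⟹ 8 + 0q = 5 + 4q ⟹ q = 3/4.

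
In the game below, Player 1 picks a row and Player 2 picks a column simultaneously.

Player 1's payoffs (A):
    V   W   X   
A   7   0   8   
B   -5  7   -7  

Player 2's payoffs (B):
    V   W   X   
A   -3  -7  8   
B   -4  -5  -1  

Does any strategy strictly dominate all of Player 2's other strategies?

X

Check whether one of Player 2's strategies beats all alternatives regardless of what the opponent does.
X strictly dominates: vs A: 8 > each of {-3, -7}; vs B: -1 > each of {-4, -5}.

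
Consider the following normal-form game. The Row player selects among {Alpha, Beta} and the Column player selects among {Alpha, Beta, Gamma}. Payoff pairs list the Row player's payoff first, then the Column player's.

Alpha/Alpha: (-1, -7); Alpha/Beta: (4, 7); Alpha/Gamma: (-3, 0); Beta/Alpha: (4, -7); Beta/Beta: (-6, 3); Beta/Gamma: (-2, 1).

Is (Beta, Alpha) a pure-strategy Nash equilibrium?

Holding the Column player at Alpha: the Row player gets 4 from Beta, versus -1 from Alpha. No profitable deviation for the Row player.
Holding the Row player at Beta: the Column player gets -7 from Alpha but could get 3 by switching to Beta. The Column player has a profitable deviation.

No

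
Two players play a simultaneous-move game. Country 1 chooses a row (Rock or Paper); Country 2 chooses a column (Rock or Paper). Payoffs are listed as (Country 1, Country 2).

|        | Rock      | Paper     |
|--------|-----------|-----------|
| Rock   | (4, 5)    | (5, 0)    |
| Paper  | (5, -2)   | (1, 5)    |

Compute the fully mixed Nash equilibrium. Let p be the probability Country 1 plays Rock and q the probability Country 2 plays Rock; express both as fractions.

Each player's mixing probability is pinned down by making the *other* player indifferent.
Country 2 indifferent between Rock and Paper: p·5 + (1−p)·(-2) = p·0 + (1−p)·5 ⟹ (-2) + 7p = 5 + (-5)p ⟹ p = 7/12.
Country 1 indifferent between Rock and Paper: q·4 + (1−q)·5 = q·5 + (1−q)·1 ⟹ 5 + (-1)q = 1 + 4q ⟹ q = 4/5.

p = 7/12, q = 4/5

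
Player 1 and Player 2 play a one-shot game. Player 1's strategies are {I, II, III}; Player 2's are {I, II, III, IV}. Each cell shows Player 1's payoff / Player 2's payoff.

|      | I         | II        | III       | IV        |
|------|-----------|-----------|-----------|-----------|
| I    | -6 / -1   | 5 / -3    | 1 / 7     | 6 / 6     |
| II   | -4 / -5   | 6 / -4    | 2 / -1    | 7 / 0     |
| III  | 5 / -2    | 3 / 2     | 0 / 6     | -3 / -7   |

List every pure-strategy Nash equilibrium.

(II, IV)

A profile is a Nash equilibrium when each player is best-responding to the other.
Player 1's best responses — vs I: III (payoff 5); vs II: II (payoff 6); vs III: II (payoff 2); vs IV: II (payoff 7).
Player 2's best responses — vs I: III (payoff 7); vs II: IV (payoff 0); vs III: III (payoff 6).
The only mutual best response is (II, IV); neither player gains by switching there.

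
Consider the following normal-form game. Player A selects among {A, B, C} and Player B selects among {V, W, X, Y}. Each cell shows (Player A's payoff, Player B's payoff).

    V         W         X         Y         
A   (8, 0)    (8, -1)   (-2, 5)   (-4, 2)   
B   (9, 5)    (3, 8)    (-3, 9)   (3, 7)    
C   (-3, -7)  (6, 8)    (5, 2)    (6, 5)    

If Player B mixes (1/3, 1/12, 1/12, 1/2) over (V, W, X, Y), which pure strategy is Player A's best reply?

Compute Player A's expected payoff from each pure strategy against the given mix.
A: (1/3)·8 + (1/12)·8 + (1/12)·(-2) + (1/2)·(-4) = 7/6
B: (1/3)·9 + (1/12)·3 + (1/12)·(-3) + (1/2)·3 = 9/2
C: (1/3)·(-3) + (1/12)·6 + (1/12)·5 + (1/2)·6 = 35/12
Highest expected payoff is 9/2, from B.

B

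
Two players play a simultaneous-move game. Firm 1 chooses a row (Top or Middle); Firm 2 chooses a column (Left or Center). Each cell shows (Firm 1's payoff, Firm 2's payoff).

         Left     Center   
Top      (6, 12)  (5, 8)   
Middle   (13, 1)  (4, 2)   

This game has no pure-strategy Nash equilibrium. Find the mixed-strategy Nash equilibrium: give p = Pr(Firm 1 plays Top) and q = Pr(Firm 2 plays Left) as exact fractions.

p = 1/5, q = 1/8

In a mixed NE each player is indifferent between their pure strategies, so the opponent's mix sets the indifference.
Firm 2 indifferent between Left and Center: p·12 + (1−p)·1 = p·8 + (1−p)·2 ⟹ 1 + 11p = 2 + 6p ⟹ p = 1/5.
Firm 1 indifferent between Top and Middle: q·6 + (1−q)·5 = q·13 + (1−q)·4 ⟹ 5 + 1q = 4 + 9q ⟹ q = 1/8.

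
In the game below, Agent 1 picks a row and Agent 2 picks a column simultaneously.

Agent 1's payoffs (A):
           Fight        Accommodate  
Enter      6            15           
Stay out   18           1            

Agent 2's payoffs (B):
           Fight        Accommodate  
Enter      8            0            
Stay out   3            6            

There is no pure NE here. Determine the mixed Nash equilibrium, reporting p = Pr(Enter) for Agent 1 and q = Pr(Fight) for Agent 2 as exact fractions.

Each player's mixing probability is pinned down by making the *other* player indifferent.
Agent 2 indifferent between Fight and Accommodate: p·8 + (1−p)·3 = p·0 + (1−p)·6 ⟹ 3 + 5p = 6 + (-6)p ⟹ p = 3/11.
Agent 1 indifferent between Enter and Stay out: q·6 + (1−q)·15 = q·18 + (1−q)·1 ⟹ 15 + (-9)q = 1 + 17q ⟹ q = 7/13.

p = 3/11, q = 7/13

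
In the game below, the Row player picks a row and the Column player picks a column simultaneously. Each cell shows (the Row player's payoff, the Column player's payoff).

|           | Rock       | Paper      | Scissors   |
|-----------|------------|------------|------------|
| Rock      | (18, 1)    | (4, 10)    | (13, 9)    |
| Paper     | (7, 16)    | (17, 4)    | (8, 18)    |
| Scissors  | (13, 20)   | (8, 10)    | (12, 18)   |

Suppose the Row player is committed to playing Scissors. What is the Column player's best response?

With the Row player fixed at Scissors, the Column player's payoffs are: Rock → 20, Paper → 10, Scissors → 18.
The maximum is 20, achieved by Rock.

Rock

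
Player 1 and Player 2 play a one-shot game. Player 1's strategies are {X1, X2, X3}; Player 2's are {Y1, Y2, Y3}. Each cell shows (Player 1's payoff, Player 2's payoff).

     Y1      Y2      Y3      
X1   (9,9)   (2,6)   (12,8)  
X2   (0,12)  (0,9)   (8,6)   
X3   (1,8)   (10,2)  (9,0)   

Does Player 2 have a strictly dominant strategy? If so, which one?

Y1

A strategy is strictly dominant if it gives Player 2 a strictly higher payoff than every other strategy, against every choice by the opponent.
Y1 strictly dominates: vs X1: 9 > each of {6, 8}; vs X2: 12 > each of {9, 6}; vs X3: 8 > each of {2, 0}.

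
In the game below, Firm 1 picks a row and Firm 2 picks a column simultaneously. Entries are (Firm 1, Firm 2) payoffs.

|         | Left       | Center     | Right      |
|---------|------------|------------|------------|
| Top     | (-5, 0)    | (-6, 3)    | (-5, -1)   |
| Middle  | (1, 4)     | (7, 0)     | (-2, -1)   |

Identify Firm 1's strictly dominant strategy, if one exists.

A strategy is strictly dominant if it gives Firm 1 a strictly higher payoff than every other strategy, against every choice by the opponent.
Middle strictly dominates: vs Left: 1 > -5; vs Center: 7 > -6; vs Right: -2 > -5.

Middle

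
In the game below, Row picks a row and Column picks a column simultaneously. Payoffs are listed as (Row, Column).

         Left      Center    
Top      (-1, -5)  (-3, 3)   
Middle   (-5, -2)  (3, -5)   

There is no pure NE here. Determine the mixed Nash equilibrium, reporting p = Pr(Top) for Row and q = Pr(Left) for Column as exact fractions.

p = 3/11, q = 3/5

In a mixed NE each player is indifferent between their pure strategies, so the opponent's mix sets the indifference.
Column indifferent between Left and Center: p·(-5) + (1−p)·(-2) = p·3 + (1−p)·(-5) ⟹ (-2) + (-3)p = (-5) + 8p ⟹ p = 3/11.
Row indifferent between Top and Middle: q·(-1) + (1−q)·(-3) = q·(-5) + (1−q)·3 ⟹ (-3) + 2q = 3 + (-8)q ⟹ q = 3/5.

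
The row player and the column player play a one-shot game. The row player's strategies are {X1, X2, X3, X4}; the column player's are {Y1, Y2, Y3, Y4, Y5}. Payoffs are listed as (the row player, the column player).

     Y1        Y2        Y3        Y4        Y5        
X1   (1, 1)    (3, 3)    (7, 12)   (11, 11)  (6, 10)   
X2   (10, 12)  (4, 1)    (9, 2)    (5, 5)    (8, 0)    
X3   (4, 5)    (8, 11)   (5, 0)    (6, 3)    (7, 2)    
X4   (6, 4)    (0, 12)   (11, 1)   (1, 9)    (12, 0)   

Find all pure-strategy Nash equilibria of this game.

A profile is a Nash equilibrium when each player is best-responding to the other.
The row player's best responses — vs Y1: X2 (payoff 10); vs Y2: X3 (payoff 8); vs Y3: X4 (payoff 11); vs Y4: X1 (payoff 11); vs Y5: X4 (payoff 12).
The column player's best responses — vs X1: Y3 (payoff 12); vs X2: Y1 (payoff 12); vs X3: Y2 (payoff 11); vs X4: Y2 (payoff 12).
Mutual best responses occur at (X2, Y1) and (X3, Y2); at each, neither player gains by switching.

(X2, Y1) and (X3, Y2)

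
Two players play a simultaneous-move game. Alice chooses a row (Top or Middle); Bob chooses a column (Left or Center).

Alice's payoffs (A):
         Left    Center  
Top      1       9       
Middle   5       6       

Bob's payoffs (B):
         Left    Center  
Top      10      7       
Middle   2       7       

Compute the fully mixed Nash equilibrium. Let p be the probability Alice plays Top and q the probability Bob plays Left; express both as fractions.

In a mixed NE each player is indifferent between their pure strategies, so the opponent's mix sets the indifference.
Bob indifferent between Left and Center: p·10 + (1−p)·2 = p·7 + (1−p)·7 ⟹ 2 + 8p = 7 + 0p ⟹ p = 5/8.
Alice indifferent between Top and Middle: q·1 + (1−q)·9 = q·5 + (1−q)·6 ⟹ 9 + (-8)q = 6 + (-1)q ⟹ q = 3/7.

p = 5/8, q = 3/7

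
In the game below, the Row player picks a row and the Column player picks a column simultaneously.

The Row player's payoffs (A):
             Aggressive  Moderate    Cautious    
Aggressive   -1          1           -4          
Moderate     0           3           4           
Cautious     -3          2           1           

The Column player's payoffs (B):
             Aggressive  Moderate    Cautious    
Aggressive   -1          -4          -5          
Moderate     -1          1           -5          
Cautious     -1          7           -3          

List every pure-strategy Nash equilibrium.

(Moderate, Moderate)

Check mutual best responses: a cell is a NE iff neither player can gain by unilaterally deviating.
The Row player's best responses — vs Aggressive: Moderate (payoff 0); vs Moderate: Moderate (payoff 3); vs Cautious: Moderate (payoff 4).
The Column player's best responses — vs Aggressive: Aggressive (payoff -1); vs Moderate: Moderate (payoff 1); vs Cautious: Moderate (payoff 7).
The only mutual best response is (Moderate, Moderate); neither player gains by switching there.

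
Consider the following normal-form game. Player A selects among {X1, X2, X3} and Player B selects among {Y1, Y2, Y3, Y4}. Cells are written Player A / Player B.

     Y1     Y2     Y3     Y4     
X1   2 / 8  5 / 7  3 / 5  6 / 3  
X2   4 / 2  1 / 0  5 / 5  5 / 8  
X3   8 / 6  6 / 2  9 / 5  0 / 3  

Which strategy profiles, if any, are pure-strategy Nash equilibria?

(X3, Y1)

Check mutual best responses: a cell is a NE iff neither player can gain by unilaterally deviating.
Player A's best responses — vs Y1: X3 (payoff 8); vs Y2: X3 (payoff 6); vs Y3: X3 (payoff 9); vs Y4: X1 (payoff 6).
Player B's best responses — vs X1: Y1 (payoff 8); vs X2: Y4 (payoff 8); vs X3: Y1 (payoff 6).
The only mutual best response is (X3, Y1); neither player gains by switching there.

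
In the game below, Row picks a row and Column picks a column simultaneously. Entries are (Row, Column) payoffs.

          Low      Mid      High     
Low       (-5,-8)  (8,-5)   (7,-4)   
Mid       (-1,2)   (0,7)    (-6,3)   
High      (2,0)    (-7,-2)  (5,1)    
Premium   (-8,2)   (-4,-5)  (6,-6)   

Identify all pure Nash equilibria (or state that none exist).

(Low, High)

A profile is a Nash equilibrium when each player is best-responding to the other.
Row's best responses — vs Low: High (payoff 2); vs Mid: Low (payoff 8); vs High: Low (payoff 7).
Column's best responses — vs Low: High (payoff -4); vs Mid: Mid (payoff 7); vs High: High (payoff 1); vs Premium: Low (payoff 2).
The only mutual best response is (Low, High); neither player gains by switching there.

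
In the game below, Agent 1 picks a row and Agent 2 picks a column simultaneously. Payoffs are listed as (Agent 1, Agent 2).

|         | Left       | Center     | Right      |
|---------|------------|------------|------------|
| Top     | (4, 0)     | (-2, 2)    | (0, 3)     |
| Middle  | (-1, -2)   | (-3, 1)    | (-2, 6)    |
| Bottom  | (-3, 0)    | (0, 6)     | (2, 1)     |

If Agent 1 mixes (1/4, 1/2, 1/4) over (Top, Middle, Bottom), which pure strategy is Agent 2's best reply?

Right

Compute Agent 2's expected payoff from each pure strategy against the given mix.
Left: (1/4)·0 + (1/2)·(-2) + (1/4)·0 = -1
Center: (1/4)·2 + (1/2)·1 + (1/4)·6 = 5/2
Right: (1/4)·3 + (1/2)·6 + (1/4)·1 = 4
Highest expected payoff is 4, from Right.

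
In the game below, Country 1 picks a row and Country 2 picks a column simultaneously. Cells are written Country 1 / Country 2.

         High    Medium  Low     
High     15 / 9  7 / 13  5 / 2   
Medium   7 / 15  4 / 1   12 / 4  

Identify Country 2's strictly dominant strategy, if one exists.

No strictly dominant strategy

A strategy is strictly dominant if it gives Country 2 a strictly higher payoff than every other strategy, against every choice by the opponent.
High is not dominant: against High, Medium gives 13 > 9.
Medium is not dominant: against Medium, High gives 15 > 1.
Low is not dominant: against High, High gives 9 > 2.
No single strategy is best against every opponent action.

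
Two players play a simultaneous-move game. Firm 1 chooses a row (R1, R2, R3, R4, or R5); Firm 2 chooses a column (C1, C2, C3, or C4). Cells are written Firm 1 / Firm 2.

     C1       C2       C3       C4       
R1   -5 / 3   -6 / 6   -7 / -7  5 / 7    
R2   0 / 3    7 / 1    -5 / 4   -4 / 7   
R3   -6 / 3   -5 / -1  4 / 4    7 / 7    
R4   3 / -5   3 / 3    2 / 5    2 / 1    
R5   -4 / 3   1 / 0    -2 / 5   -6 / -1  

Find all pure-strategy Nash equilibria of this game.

A profile is a Nash equilibrium when each player is best-responding to the other.
Firm 1's best responses — vs C1: R4 (payoff 3); vs C2: R2 (payoff 7); vs C3: R3 (payoff 4); vs C4: R3 (payoff 7).
Firm 2's best responses — vs R1: C4 (payoff 7); vs R2: C4 (payoff 7); vs R3: C4 (payoff 7); vs R4: C3 (payoff 5); vs R5: C3 (payoff 5).
The only mutual best response is (R3, C4); neither player gains by switching there.

(R3, C4)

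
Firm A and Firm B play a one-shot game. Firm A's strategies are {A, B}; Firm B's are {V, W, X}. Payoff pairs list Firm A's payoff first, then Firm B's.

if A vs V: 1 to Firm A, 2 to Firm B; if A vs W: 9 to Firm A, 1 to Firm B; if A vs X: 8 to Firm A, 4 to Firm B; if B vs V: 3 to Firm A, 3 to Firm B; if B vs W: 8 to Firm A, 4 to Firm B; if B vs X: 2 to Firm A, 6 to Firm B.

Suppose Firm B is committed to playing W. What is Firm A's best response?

With Firm B fixed at W, Firm A's payoffs are: A → 9, B → 8.
The maximum is 9, achieved by A.

A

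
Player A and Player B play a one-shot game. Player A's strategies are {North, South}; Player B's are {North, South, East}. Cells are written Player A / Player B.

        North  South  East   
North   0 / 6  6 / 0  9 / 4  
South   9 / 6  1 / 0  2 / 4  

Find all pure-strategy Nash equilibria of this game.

Check mutual best responses: a cell is a NE iff neither player can gain by unilaterally deviating.
Player A's best responses — vs North: South (payoff 9); vs South: North (payoff 6); vs East: North (payoff 9).
Player B's best responses — vs North: North (payoff 6); vs South: North (payoff 6).
The only mutual best response is (South, North); neither player gains by switching there.

(South, North)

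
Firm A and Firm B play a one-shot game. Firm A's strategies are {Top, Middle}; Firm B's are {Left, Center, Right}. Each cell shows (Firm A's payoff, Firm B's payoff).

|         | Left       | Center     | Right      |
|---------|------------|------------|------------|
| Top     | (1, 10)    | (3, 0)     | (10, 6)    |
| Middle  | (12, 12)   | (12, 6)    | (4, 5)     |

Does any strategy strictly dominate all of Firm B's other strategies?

Left

Check whether one of Firm B's strategies beats all alternatives regardless of what the opponent does.
Left strictly dominates: vs Top: 10 > each of {0, 6}; vs Middle: 12 > each of {6, 5}.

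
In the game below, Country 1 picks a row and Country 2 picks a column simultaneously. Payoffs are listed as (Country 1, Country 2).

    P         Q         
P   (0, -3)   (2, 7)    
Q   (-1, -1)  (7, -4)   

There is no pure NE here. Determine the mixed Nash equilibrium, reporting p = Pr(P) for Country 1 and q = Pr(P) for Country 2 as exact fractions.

In a mixed NE each player is indifferent between their pure strategies, so the opponent's mix sets the indifference.
Country 2 indifferent between P and Q: p·(-3) + (1−p)·(-1) = p·7 + (1−p)·(-4) ⟹ (-1) + (-2)p = (-4) + 11p ⟹ p = 3/13.
Country 1 indifferent between P and Q: q·0 + (1−q)·2 = q·(-1) + (1−q)·7 ⟹ 2 + (-2)q = 7 + (-8)q ⟹ q = 5/6.

p = 3/13, q = 5/6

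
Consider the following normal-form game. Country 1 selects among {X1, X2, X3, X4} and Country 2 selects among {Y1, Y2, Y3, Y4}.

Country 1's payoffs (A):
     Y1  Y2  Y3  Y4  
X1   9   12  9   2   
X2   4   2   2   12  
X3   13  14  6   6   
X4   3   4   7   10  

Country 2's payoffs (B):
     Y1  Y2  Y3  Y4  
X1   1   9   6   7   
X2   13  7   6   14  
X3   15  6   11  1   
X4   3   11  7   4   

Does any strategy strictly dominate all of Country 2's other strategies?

A strategy is strictly dominant if it gives Country 2 a strictly higher payoff than every other strategy, against every choice by the opponent.
Y1 is not dominant: against X1, Y2 gives 9 > 1.
Y2 is not dominant: against X2, Y1 gives 13 > 7.
Y3 is not dominant: against X1, Y2 gives 9 > 6.
Y4 is not dominant: against X1, Y2 gives 9 > 7.
No single strategy is best against every opponent action.

No strictly dominant strategy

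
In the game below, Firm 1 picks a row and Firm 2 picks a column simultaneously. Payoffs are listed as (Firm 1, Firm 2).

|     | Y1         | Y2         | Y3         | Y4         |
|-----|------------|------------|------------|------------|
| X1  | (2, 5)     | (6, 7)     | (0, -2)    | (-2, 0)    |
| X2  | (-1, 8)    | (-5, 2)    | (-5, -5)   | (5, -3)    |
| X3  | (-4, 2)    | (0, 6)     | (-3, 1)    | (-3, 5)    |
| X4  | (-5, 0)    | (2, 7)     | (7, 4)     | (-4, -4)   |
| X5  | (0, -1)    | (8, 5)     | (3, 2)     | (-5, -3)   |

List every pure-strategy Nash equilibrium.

(X5, Y2)

Find each player's best response to every opponent strategy; NE are the intersections.
Firm 1's best responses — vs Y1: X1 (payoff 2); vs Y2: X5 (payoff 8); vs Y3: X4 (payoff 7); vs Y4: X2 (payoff 5).
Firm 2's best responses — vs X1: Y2 (payoff 7); vs X2: Y1 (payoff 8); vs X3: Y2 (payoff 6); vs X4: Y2 (payoff 7); vs X5: Y2 (payoff 5).
The only mutual best response is (X5, Y2); neither player gains by switching there.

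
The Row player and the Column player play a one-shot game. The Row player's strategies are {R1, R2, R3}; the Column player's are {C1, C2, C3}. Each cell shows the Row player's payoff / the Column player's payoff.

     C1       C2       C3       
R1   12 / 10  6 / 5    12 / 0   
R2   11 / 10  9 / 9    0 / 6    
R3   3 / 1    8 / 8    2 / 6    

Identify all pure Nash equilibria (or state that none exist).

(R1, C1)

Check mutual best responses: a cell is a NE iff neither player can gain by unilaterally deviating.
The Row player's best responses — vs C1: R1 (payoff 12); vs C2: R2 (payoff 9); vs C3: R1 (payoff 12).
The Column player's best responses — vs R1: C1 (payoff 10); vs R2: C1 (payoff 10); vs R3: C2 (payoff 8).
The only mutual best response is (R1, C1); neither player gains by switching there.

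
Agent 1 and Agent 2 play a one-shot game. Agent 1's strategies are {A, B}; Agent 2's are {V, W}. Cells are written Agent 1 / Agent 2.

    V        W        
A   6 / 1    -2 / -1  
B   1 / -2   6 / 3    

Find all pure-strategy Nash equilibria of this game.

A profile is a Nash equilibrium when each player is best-responding to the other.
Agent 1's best responses — vs V: A (payoff 6); vs W: B (payoff 6).
Agent 2's best responses — vs A: V (payoff 1); vs B: W (payoff 3).
Mutual best responses occur at (A, V) and (B, W); at each, neither player gains by switching.

(A, V) and (B, W)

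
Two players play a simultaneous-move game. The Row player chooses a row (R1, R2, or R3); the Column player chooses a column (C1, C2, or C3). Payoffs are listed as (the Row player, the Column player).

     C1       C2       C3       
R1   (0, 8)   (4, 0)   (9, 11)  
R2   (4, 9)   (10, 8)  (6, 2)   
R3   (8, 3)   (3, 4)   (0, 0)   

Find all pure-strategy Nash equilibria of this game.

(R1, C3)

A profile is a Nash equilibrium when each player is best-responding to the other.
The Row player's best responses — vs C1: R3 (payoff 8); vs C2: R2 (payoff 10); vs C3: R1 (payoff 9).
The Column player's best responses — vs R1: C3 (payoff 11); vs R2: C1 (payoff 9); vs R3: C2 (payoff 4).
The only mutual best response is (R1, C3); neither player gains by switching there.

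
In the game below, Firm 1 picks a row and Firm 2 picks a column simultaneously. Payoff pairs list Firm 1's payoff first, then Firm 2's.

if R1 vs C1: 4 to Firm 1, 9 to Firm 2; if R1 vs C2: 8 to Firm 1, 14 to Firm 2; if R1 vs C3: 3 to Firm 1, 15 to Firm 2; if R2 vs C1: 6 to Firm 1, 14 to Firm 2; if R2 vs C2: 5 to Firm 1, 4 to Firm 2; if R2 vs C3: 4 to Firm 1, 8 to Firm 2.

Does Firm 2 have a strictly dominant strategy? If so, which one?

Check whether one of Firm 2's strategies beats all alternatives regardless of what the opponent does.
C1 is not dominant: against R1, C2 gives 14 > 9.
C2 is not dominant: against R1, C3 gives 15 > 14.
C3 is not dominant: against R2, C1 gives 14 > 8.
No single strategy is best against every opponent action.

No strictly dominant strategy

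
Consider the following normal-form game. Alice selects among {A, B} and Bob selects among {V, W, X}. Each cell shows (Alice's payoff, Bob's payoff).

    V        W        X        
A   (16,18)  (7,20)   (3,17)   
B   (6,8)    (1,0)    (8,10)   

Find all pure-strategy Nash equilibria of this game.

(A, W) and (B, X)

A profile is a Nash equilibrium when each player is best-responding to the other.
Alice's best responses — vs V: A (payoff 16); vs W: A (payoff 7); vs X: B (payoff 8).
Bob's best responses — vs A: W (payoff 20); vs B: X (payoff 10).
Mutual best responses occur at (A, W) and (B, X); at each, neither player gains by switching.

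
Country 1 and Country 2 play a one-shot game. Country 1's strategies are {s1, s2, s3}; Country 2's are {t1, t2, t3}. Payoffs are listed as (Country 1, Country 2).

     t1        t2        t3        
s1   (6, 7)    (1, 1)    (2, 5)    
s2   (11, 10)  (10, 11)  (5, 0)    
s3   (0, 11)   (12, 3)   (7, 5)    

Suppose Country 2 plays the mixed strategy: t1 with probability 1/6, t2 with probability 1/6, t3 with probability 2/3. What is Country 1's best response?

s2

Compute Country 1's expected payoff from each pure strategy against the given mix.
s1: (1/6)·6 + (1/6)·1 + (2/3)·2 = 5/2
s2: (1/6)·11 + (1/6)·10 + (2/3)·5 = 41/6
s3: (1/6)·0 + (1/6)·12 + (2/3)·7 = 20/3
Highest expected payoff is 41/6, from s2.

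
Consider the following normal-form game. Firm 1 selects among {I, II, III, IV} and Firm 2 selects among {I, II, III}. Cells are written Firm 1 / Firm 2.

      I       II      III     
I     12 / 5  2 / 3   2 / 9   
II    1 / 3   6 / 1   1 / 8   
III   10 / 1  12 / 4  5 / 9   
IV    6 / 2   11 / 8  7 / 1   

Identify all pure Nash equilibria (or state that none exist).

Find each player's best response to every opponent strategy; NE are the intersections.
Firm 1's best responses — vs I: I (payoff 12); vs II: III (payoff 12); vs III: IV (payoff 7).
Firm 2's best responses — vs I: III (payoff 9); vs II: III (payoff 8); vs III: III (payoff 9); vs IV: II (payoff 8).
No cell has both players best-responding. For instance, Firm 1's best reply to III is IV, but against IV Firm 2 prefers II over III.

None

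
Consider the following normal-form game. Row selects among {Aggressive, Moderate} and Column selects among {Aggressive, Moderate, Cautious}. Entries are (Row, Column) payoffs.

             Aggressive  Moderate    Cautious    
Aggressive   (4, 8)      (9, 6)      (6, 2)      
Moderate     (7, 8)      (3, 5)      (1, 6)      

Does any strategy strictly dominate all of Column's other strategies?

Check whether one of Column's strategies beats all alternatives regardless of what the opponent does.
Aggressive strictly dominates: vs Aggressive: 8 > each of {6, 2}; vs Moderate: 8 > each of {5, 6}.

Aggressive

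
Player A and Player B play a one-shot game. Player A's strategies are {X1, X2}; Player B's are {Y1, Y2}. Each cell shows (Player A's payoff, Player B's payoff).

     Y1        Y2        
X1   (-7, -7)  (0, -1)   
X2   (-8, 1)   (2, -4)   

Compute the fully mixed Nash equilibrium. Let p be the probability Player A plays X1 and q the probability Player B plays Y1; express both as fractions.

Each player's mixing probability is pinned down by making the *other* player indifferent.
Player B indifferent between Y1 and Y2: p·(-7) + (1−p)·1 = p·(-1) + (1−p)·(-4) ⟹ 1 + (-8)p = (-4) + 3p ⟹ p = 5/11.
Player A indifferent between X1 and X2: q·(-7) + (1−q)·0 = q·(-8) + (1−q)·2 ⟹ 0 + (-7)q = 2 + (-10)q ⟹ q = 2/3.

p = 5/11, q = 2/3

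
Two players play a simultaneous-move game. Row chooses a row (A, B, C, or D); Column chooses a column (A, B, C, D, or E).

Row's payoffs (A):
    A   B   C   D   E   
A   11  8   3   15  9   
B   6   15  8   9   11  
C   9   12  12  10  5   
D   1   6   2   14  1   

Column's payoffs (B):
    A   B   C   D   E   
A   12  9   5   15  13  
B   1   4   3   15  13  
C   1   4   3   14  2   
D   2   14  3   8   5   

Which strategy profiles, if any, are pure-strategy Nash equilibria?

Find each player's best response to every opponent strategy; NE are the intersections.
Row's best responses — vs A: A (payoff 11); vs B: B (payoff 15); vs C: C (payoff 12); vs D: A (payoff 15); vs E: B (payoff 11).
Column's best responses — vs A: D (payoff 15); vs B: D (payoff 15); vs C: D (payoff 14); vs D: B (payoff 14).
The only mutual best response is (A, D); neither player gains by switching there.

(A, D)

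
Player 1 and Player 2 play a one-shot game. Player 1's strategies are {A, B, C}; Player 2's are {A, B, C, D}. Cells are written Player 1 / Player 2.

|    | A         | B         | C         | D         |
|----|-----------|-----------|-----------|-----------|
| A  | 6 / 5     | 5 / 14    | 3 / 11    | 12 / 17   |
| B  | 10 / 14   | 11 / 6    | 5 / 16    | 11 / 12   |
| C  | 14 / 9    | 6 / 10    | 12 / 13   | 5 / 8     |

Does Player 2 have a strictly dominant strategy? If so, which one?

No strictly dominant strategy

Check whether one of Player 2's strategies beats all alternatives regardless of what the opponent does.
A is not dominant: against A, B gives 14 > 5.
B is not dominant: against A, D gives 17 > 14.
C is not dominant: against A, B gives 14 > 11.
D is not dominant: against B, A gives 14 > 12.
No single strategy is best against every opponent action.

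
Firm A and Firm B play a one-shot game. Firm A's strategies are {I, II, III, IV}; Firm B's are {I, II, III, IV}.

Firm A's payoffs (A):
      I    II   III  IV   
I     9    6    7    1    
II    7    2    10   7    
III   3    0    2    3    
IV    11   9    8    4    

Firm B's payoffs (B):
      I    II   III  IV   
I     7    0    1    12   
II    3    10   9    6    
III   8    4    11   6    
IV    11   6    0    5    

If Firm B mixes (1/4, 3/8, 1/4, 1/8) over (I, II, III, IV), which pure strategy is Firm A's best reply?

Compute Firm A's expected payoff from each pure strategy against the given mix.
I: (1/4)·9 + (3/8)·6 + (1/4)·7 + (1/8)·1 = 51/8
II: (1/4)·7 + (3/8)·2 + (1/4)·10 + (1/8)·7 = 47/8
III: (1/4)·3 + (3/8)·0 + (1/4)·2 + (1/8)·3 = 13/8
IV: (1/4)·11 + (3/8)·9 + (1/4)·8 + (1/8)·4 = 69/8
Highest expected payoff is 69/8, from IV.

IV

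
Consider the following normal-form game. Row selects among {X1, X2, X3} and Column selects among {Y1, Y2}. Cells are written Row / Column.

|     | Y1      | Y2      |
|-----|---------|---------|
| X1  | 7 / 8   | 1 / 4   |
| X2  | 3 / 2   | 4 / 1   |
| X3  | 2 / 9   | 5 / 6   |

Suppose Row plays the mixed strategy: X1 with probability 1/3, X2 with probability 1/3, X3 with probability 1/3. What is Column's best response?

Compute Column's expected payoff from each pure strategy against the given mix.
Y1: (1/3)·8 + (1/3)·2 + (1/3)·9 = 19/3
Y2: (1/3)·4 + (1/3)·1 + (1/3)·6 = 11/3
Highest expected payoff is 19/3, from Y1.

Y1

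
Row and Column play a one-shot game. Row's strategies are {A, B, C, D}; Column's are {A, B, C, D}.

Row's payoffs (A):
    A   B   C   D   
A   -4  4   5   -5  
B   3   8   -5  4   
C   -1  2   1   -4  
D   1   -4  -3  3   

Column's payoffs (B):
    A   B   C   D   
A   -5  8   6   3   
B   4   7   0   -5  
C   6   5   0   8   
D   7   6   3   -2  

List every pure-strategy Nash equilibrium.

Check mutual best responses: a cell is a NE iff neither player can gain by unilaterally deviating.
Row's best responses — vs A: B (payoff 3); vs B: B (payoff 8); vs C: A (payoff 5); vs D: B (payoff 4).
Column's best responses — vs A: B (payoff 8); vs B: B (payoff 7); vs C: D (payoff 8); vs D: A (payoff 7).
The only mutual best response is (B, B); neither player gains by switching there.

(B, B)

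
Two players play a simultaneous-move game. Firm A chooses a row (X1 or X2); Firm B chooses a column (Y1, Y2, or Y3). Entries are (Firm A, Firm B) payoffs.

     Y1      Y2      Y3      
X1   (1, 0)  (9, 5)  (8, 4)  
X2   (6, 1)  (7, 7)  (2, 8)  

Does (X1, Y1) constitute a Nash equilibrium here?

Holding Firm B at Y1: Firm A gets 1 from X1 but could get 6 by switching to X2. Firm A has a profitable deviation.

No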